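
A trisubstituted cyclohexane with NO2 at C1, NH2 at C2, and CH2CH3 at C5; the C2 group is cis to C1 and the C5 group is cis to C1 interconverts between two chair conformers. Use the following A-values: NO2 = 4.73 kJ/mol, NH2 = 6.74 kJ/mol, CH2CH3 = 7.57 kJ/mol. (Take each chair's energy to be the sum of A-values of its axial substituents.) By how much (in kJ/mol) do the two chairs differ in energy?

Chair I (nitro axial, amino equatorial, ethyl axial): E = 12.30 kJ/mol.
Chair II (nitro equatorial, amino axial, ethyl equatorial): E = 6.74 kJ/mol.
ΔE = 12.30 − 6.74 = 5.56 kJ/mol; chair II is more stable.

5.56 kJ/mol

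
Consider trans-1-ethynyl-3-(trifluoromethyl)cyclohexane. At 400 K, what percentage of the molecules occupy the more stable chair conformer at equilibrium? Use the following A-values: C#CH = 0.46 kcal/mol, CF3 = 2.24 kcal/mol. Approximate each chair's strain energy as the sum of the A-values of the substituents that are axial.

C1 and C3 have the same parity, so for the trans isomer the two substituents are one axial and one equatorial in each chair.
Chair I (ethynyl axial, trifluoromethyl equatorial): E = 0.46 kcal/mol; chair II (ethynyl equatorial, trifluoromethyl axial): E = 2.24 kcal/mol.
ΔG = 1.78 kcal/mol between the two chairs.
K = exp(ΔG/RT) with R = 1.987×10⁻³ kcal mol⁻¹ K⁻¹ and T = 400 K gives K ≈ 9.39.
Fraction in the lower-energy chair = K/(K+1) = 90.4%.

90.4%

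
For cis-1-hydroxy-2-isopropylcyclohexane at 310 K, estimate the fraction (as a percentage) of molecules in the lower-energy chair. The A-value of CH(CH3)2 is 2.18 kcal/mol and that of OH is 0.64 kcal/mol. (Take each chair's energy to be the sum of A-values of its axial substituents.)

92.4%

C1 and C2 have opposite parity, so for the cis isomer the two substituents are one axial and one equatorial in each chair.
Chair I (isopropyl axial, hydroxyl equatorial): E = 2.18 kcal/mol; chair II (isopropyl equatorial, hydroxyl axial): E = 0.64 kcal/mol.
ΔG = 1.54 kcal/mol between the two chairs.
K = exp(ΔG/RT) with R = 1.987×10⁻³ kcal mol⁻¹ K⁻¹ and T = 310 K gives K ≈ 12.2.
Fraction in the lower-energy chair = K/(K+1) = 92.4%.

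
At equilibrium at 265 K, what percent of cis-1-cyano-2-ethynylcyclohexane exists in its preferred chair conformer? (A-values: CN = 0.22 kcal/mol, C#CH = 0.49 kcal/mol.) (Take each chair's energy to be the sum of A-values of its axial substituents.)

62.5%

C1 and C2 have opposite parity, so for the cis isomer the two substituents are one axial and one equatorial in each chair.
Chair I (cyano axial, ethynyl equatorial): E = 0.22 kcal/mol; chair II (cyano equatorial, ethynyl axial): E = 0.49 kcal/mol.
ΔG = 0.27 kcal/mol between the two chairs.
K = exp(ΔG/RT) with R = 1.987×10⁻³ kcal mol⁻¹ K⁻¹ and T = 265 K gives K ≈ 1.67.
Fraction in the lower-energy chair = K/(K+1) = 62.5%.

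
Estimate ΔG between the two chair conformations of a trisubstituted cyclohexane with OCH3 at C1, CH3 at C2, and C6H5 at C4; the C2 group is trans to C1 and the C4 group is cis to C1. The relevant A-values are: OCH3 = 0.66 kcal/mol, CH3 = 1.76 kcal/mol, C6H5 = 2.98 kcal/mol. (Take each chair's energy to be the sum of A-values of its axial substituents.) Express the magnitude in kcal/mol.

Chair I (methoxy axial, methyl axial, phenyl equatorial): E = 2.42 kcal/mol.
Chair II (methoxy equatorial, methyl equatorial, phenyl axial): E = 2.98 kcal/mol.
ΔE = 2.98 − 2.42 = 0.56 kcal/mol; chair I is more stable.

0.56 kcal/mol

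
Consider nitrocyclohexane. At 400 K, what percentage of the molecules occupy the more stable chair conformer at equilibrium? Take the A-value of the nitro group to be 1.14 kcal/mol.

One chair has the nitro group axial (E = 1.14 kcal/mol) and the other has it equatorial (E = 0).
ΔG = 1.14 kcal/mol between the two chairs.
K = exp(ΔG/RT) with R = 1.987×10⁻³ kcal mol⁻¹ K⁻¹ and T = 400 K gives K ≈ 4.2.
Fraction in the lower-energy chair = K/(K+1) = 80.8%.

80.8%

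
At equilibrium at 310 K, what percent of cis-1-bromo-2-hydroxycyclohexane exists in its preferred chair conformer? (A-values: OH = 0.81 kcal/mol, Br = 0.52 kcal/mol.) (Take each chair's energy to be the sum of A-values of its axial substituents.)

61.6%

C1 and C2 have opposite parity, so for the cis isomer the two substituents are one axial and one equatorial in each chair.
Chair I (hydroxyl axial, bromo equatorial): E = 0.81 kcal/mol; chair II (hydroxyl equatorial, bromo axial): E = 0.52 kcal/mol.
ΔG = 0.29 kcal/mol between the two chairs.
K = exp(ΔG/RT) with R = 1.987×10⁻³ kcal mol⁻¹ K⁻¹ and T = 310 K gives K ≈ 1.6.
Fraction in the lower-energy chair = K/(K+1) = 61.6%.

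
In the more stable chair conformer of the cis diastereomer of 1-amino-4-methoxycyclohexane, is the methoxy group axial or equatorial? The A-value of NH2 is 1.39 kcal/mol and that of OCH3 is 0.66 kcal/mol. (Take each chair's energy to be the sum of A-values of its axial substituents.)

C1 and C4 have opposite parity, so for the cis isomer the two substituents are one axial and one equatorial in each chair.
Chair I (amino axial, methoxy equatorial): E = 1.39 kcal/mol.
Chair II (amino equatorial, methoxy axial): E = 0.66 kcal/mol.
Chair II is the more stable (lower-energy) conformer, and in that chair the methoxy group is axial.

axial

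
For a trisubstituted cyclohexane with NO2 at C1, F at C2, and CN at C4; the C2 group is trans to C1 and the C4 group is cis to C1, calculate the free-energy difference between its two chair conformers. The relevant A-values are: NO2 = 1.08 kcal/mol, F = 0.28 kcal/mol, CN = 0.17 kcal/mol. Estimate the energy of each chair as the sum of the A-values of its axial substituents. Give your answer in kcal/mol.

1.19 kcal/mol

Chair I (nitro axial, fluoro axial, cyano equatorial): E = 1.36 kcal/mol.
Chair II (nitro equatorial, fluoro equatorial, cyano axial): E = 0.17 kcal/mol.
ΔE = 1.36 − 0.17 = 1.19 kcal/mol; chair II is more stable.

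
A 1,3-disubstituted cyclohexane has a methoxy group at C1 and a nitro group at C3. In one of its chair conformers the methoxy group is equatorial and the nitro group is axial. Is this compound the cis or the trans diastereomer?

trans

C1 and C3 have the same parity, so their axial bonds point in the same direction.
With same-parity carbons, two substituents on the same face are both axial or both equatorial; opposite faces give one of each.
Here the groups are equatorial/axial → opposite face → trans.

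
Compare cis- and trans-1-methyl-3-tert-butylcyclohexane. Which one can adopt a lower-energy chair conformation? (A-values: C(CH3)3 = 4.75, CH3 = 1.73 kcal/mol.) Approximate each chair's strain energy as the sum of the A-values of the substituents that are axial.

At 1,3 positions (parity same): cis → (e,e or a,a); trans → (a,e or e,a).
Best chair for cis: E = 0.00 kcal/mol; best chair for trans: E = 1.73 kcal/mol.
The cis isomer is lower by 1.73 kcal/mol.

cis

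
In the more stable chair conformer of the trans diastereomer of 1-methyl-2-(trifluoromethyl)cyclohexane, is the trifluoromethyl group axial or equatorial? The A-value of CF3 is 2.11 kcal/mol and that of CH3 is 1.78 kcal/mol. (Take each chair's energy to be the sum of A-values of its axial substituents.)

C1 and C2 have opposite parity, so for the trans isomer the two substituents are e,e in one chair and a,a in the other.
Chair I (trifluoromethyl axial, methyl axial): E = 3.89 kcal/mol.
Chair II (trifluoromethyl equatorial, methyl equatorial): E = 0.00 kcal/mol.
Chair II is the more stable (lower-energy) conformer, and in that chair the trifluoromethyl group is equatorial.

equatorial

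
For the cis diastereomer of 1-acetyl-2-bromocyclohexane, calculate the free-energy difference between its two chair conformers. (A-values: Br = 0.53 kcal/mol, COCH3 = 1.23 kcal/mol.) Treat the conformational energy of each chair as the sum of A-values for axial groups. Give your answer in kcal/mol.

C1 and C2 have opposite parity, so for the cis isomer the two substituents are one axial and one equatorial in each chair.
Chair I (bromo axial, acetyl equatorial): E = 0.53 kcal/mol.
Chair II (bromo equatorial, acetyl axial): E = 1.23 kcal/mol.
ΔE = 1.23 − 0.53 = 0.70 kcal/mol; chair I is more stable.

0.70 kcal/mol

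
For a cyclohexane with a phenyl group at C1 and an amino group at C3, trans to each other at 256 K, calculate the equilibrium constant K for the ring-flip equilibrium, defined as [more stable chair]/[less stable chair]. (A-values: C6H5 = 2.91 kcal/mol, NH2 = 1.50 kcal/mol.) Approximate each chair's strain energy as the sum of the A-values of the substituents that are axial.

C1 and C3 have the same parity, so for the trans isomer the two substituents are one axial and one equatorial in each chair.
Chair I (phenyl axial, amino equatorial): E = 2.91 kcal/mol; chair II (phenyl equatorial, amino axial): E = 1.50 kcal/mol.
ΔG = 1.41 kcal/mol between the two chairs.
K = exp(ΔG/RT) with R = 1.987×10⁻³ kcal mol⁻¹ K⁻¹ and T = 256 K gives K ≈ 16.

K ≈ 16.0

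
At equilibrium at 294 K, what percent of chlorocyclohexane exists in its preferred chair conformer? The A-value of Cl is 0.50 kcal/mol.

70.2%

One chair has the chloro group axial (E = 0.50 kcal/mol) and the other has it equatorial (E = 0).
ΔG = 0.50 kcal/mol between the two chairs.
K = exp(ΔG/RT) with R = 1.987×10⁻³ kcal mol⁻¹ K⁻¹ and T = 294 K gives K ≈ 2.35.
Fraction in the lower-energy chair = K/(K+1) = 70.2%.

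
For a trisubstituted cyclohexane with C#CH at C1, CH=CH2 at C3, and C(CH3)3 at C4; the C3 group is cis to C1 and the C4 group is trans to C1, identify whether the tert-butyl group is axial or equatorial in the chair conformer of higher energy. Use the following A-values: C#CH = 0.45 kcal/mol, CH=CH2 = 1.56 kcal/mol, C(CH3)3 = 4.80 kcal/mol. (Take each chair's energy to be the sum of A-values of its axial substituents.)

Chair I (ethynyl axial, vinyl axial, tert-butyl axial): E = 6.81 kcal/mol.
Chair II (ethynyl equatorial, vinyl equatorial, tert-butyl equatorial): E = 0.00 kcal/mol.
Chair I is the less stable (higher-energy) conformer, and in that chair the tert-butyl group is axial.

axial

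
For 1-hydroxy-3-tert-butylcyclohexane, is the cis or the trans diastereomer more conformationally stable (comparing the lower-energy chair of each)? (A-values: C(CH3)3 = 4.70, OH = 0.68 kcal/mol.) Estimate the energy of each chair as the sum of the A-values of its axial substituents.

cis

At 1,3 positions (parity same): cis → (e,e or a,a); trans → (a,e or e,a).
Best chair for cis: E = 0.00 kcal/mol; best chair for trans: E = 0.68 kcal/mol.
The cis isomer is lower by 0.68 kcal/mol.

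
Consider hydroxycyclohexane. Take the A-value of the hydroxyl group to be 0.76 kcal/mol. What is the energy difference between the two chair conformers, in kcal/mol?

A monosubstituted cyclohexane has one chair with the hydroxyl group axial (E = A = 0.76 kcal/mol) and one with it equatorial (E = 0).
ΔE = 0.76 − 0 = 0.76 kcal/mol.

0.76 kcal/mol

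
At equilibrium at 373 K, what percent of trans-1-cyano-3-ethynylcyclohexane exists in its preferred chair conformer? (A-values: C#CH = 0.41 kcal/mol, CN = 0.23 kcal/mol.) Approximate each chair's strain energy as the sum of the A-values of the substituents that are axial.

56.0%

C1 and C3 have the same parity, so for the trans isomer the two substituents are one axial and one equatorial in each chair.
Chair I (ethynyl axial, cyano equatorial): E = 0.41 kcal/mol; chair II (ethynyl equatorial, cyano axial): E = 0.23 kcal/mol.
ΔG = 0.18 kcal/mol between the two chairs.
K = exp(ΔG/RT) with R = 1.987×10⁻³ kcal mol⁻¹ K⁻¹ and T = 373 K gives K ≈ 1.27.
Fraction in the lower-energy chair = K/(K+1) = 56.0%.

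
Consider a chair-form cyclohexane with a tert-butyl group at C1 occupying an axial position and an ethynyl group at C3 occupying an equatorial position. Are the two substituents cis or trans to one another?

C1 and C3 have the same parity, so their axial bonds point in the same direction.
With same-parity carbons, two substituents on the same face are both axial or both equatorial; opposite faces give one of each.
Here the groups are axial/equatorial → opposite face → trans.

trans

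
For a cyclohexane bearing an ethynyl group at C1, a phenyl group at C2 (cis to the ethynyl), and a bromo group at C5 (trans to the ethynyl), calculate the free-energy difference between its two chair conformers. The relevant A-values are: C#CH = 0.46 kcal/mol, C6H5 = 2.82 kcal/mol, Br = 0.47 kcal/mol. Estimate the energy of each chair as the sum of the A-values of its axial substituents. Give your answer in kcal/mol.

Chair I (ethynyl axial, phenyl equatorial, bromo equatorial): E = 0.46 kcal/mol.
Chair II (ethynyl equatorial, phenyl axial, bromo axial): E = 3.29 kcal/mol.
ΔE = 3.29 − 0.46 = 2.83 kcal/mol; chair I is more stable.

2.83 kcal/mol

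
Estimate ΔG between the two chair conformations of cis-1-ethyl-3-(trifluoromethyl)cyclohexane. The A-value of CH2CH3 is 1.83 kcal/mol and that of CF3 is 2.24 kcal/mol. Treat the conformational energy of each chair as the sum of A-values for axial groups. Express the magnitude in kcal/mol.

4.07 kcal/mol

C1 and C3 have the same parity, so for the cis isomer the two substituents are e,e in one chair and a,a in the other.
Chair I (ethyl axial, trifluoromethyl axial): E = 4.07 kcal/mol.
Chair II (ethyl equatorial, trifluoromethyl equatorial): E = 0.00 kcal/mol.
ΔE = 4.07 − 0.00 = 4.07 kcal/mol; chair II is more stable.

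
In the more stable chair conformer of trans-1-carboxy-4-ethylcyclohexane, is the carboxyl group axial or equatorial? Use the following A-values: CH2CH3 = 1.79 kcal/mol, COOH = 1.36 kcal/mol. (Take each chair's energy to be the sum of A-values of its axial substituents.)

C1 and C4 have opposite parity, so for the trans isomer the two substituents are e,e in one chair and a,a in the other.
Chair I (ethyl axial, carboxyl axial): E = 3.15 kcal/mol.
Chair II (ethyl equatorial, carboxyl equatorial): E = 0.00 kcal/mol.
Chair II is the more stable (lower-energy) conformer, and in that chair the carboxyl group is equatorial.

equatorial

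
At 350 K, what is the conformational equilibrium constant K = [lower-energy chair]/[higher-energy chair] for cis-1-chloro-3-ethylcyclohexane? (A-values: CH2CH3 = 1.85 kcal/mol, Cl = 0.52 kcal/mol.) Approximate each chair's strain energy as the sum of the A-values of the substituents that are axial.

K ≈ 30.2

C1 and C3 have the same parity, so for the cis isomer the two substituents are e,e in one chair and a,a in the other.
Chair I (ethyl axial, chloro axial): E = 2.37 kcal/mol; chair II (ethyl equatorial, chloro equatorial): E = 0.00 kcal/mol.
ΔG = 2.37 kcal/mol between the two chairs.
K = exp(ΔG/RT) with R = 1.987×10⁻³ kcal mol⁻¹ K⁻¹ and T = 350 K gives K ≈ 30.2.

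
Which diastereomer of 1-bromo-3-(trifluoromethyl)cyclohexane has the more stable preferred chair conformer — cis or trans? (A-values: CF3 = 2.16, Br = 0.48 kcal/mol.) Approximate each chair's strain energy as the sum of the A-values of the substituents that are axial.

cis

At 1,3 positions (parity same): cis → (e,e or a,a); trans → (a,e or e,a).
Best chair for cis: E = 0.00 kcal/mol; best chair for trans: E = 0.48 kcal/mol.
The cis isomer is lower by 0.48 kcal/mol.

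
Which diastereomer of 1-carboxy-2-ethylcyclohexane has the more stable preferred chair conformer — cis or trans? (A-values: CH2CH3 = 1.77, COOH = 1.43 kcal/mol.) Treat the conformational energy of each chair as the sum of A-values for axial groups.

At 1,2 positions (parity opposite): cis → (a,e or e,a); trans → (e,e or a,a).
Best chair for cis: E = 1.43 kcal/mol; best chair for trans: E = 0.00 kcal/mol.
The trans isomer is lower by 1.43 kcal/mol.

trans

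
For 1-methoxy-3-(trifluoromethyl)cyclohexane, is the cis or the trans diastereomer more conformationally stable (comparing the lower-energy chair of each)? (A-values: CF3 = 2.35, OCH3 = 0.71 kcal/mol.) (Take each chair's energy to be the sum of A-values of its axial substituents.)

cis

At 1,3 positions (parity same): cis → (e,e or a,a); trans → (a,e or e,a).
Best chair for cis: E = 0.00 kcal/mol; best chair for trans: E = 0.71 kcal/mol.
The cis isomer is lower by 0.71 kcal/mol.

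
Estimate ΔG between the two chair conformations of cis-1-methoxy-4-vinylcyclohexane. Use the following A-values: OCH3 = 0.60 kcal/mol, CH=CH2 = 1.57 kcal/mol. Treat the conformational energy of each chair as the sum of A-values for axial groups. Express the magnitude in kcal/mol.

0.97 kcal/mol

C1 and C4 have opposite parity, so for the cis isomer the two substituents are one axial and one equatorial in each chair.
Chair I (methoxy axial, vinyl equatorial): E = 0.60 kcal/mol.
Chair II (methoxy equatorial, vinyl axial): E = 1.57 kcal/mol.
ΔE = 1.57 − 0.60 = 0.97 kcal/mol; chair I is more stable.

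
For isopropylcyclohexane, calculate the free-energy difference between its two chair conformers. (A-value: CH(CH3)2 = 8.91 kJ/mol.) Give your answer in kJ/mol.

A monosubstituted cyclohexane has one chair with the isopropyl group axial (E = A = 8.91 kJ/mol) and one with it equatorial (E = 0).
ΔE = 8.91 − 0 = 8.91 kJ/mol.

8.91 kJ/mol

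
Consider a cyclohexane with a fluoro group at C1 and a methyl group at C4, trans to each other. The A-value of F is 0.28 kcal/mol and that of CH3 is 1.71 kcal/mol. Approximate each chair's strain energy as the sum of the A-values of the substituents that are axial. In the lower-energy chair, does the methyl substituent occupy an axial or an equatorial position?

C1 and C4 have opposite parity, so for the trans isomer the two substituents are e,e in one chair and a,a in the other.
Chair I (fluoro axial, methyl axial): E = 1.99 kcal/mol.
Chair II (fluoro equatorial, methyl equatorial): E = 0.00 kcal/mol.
Chair II is the more stable (lower-energy) conformer, and in that chair the methyl group is equatorial.

equatorial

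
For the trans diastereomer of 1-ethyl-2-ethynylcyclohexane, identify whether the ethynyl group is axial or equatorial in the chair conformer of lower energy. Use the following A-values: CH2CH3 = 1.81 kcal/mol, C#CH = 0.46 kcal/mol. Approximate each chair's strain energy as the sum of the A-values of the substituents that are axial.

C1 and C2 have opposite parity, so for the trans isomer the two substituents are e,e in one chair and a,a in the other.
Chair I (ethyl axial, ethynyl axial): E = 2.27 kcal/mol.
Chair II (ethyl equatorial, ethynyl equatorial): E = 0.00 kcal/mol.
Chair II is the more stable (lower-energy) conformer, and in that chair the ethynyl group is equatorial.

equatorial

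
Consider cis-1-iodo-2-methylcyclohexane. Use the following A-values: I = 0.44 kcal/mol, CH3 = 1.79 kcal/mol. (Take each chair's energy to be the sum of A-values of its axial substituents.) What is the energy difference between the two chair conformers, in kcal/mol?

C1 and C2 have opposite parity, so for the cis isomer the two substituents are one axial and one equatorial in each chair.
Chair I (iodo axial, methyl equatorial): E = 0.44 kcal/mol.
Chair II (iodo equatorial, methyl axial): E = 1.79 kcal/mol.
ΔE = 1.79 − 0.44 = 1.35 kcal/mol; chair I is more stable.

1.35 kcal/mol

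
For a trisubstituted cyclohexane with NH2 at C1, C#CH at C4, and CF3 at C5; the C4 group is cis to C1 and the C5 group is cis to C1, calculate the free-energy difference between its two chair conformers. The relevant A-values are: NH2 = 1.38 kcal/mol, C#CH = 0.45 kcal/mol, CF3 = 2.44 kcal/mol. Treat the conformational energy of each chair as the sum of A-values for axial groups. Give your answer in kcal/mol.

3.37 kcal/mol

Chair I (amino axial, ethynyl equatorial, trifluoromethyl axial): E = 3.82 kcal/mol.
Chair II (amino equatorial, ethynyl axial, trifluoromethyl equatorial): E = 0.45 kcal/mol.
ΔE = 3.82 − 0.45 = 3.37 kcal/mol; chair II is more stable.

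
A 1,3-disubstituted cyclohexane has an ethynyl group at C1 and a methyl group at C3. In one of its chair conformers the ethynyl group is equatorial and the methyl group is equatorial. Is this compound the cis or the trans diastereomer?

C1 and C3 have the same parity, so their axial bonds point in the same direction.
With same-parity carbons, two substituents on the same face are both axial or both equatorial; opposite faces give one of each.
Here the groups are equatorial/equatorial → same face → cis.

cis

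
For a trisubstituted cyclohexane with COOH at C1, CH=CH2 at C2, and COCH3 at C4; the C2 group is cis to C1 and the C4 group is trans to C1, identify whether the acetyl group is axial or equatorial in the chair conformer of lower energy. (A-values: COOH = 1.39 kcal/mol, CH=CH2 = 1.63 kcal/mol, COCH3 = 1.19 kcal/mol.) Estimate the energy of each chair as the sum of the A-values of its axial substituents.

equatorial

Chair I (carboxyl axial, vinyl equatorial, acetyl axial): E = 2.58 kcal/mol.
Chair II (carboxyl equatorial, vinyl axial, acetyl equatorial): E = 1.63 kcal/mol.
Chair II is the more stable (lower-energy) conformer, and in that chair the acetyl group is equatorial.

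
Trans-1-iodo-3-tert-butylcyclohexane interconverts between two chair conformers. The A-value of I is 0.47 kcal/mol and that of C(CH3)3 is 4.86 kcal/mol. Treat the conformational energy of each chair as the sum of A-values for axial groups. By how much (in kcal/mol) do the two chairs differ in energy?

C1 and C3 have the same parity, so for the trans isomer the two substituents are one axial and one equatorial in each chair.
Chair I (iodo axial, tert-butyl equatorial): E = 0.47 kcal/mol.
Chair II (iodo equatorial, tert-butyl axial): E = 4.86 kcal/mol.
ΔE = 4.86 − 0.47 = 4.39 kcal/mol; chair I is more stable.

4.39 kcal/mol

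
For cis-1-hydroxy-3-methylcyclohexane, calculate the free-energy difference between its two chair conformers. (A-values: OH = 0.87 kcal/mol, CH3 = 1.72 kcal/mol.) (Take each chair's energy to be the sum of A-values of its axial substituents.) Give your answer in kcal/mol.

2.59 kcal/mol

C1 and C3 have the same parity, so for the cis isomer the two substituents are e,e in one chair and a,a in the other.
Chair I (hydroxyl axial, methyl axial): E = 2.59 kcal/mol.
Chair II (hydroxyl equatorial, methyl equatorial): E = 0.00 kcal/mol.
ΔE = 2.59 − 0.00 = 2.59 kcal/mol; chair II is more stable.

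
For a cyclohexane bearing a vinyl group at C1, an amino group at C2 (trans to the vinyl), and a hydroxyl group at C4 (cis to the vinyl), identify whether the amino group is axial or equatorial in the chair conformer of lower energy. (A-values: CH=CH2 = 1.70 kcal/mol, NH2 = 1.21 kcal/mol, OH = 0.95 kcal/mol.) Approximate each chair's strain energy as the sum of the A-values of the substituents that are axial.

Chair I (vinyl axial, amino axial, hydroxyl equatorial): E = 2.91 kcal/mol.
Chair II (vinyl equatorial, amino equatorial, hydroxyl axial): E = 0.95 kcal/mol.
Chair II is the more stable (lower-energy) conformer, and in that chair the amino group is equatorial.

equatorial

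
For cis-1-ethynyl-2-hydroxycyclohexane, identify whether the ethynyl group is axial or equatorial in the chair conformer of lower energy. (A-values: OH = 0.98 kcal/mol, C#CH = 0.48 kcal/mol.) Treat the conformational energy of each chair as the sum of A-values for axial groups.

C1 and C2 have opposite parity, so for the cis isomer the two substituents are one axial and one equatorial in each chair.
Chair I (hydroxyl axial, ethynyl equatorial): E = 0.98 kcal/mol.
Chair II (hydroxyl equatorial, ethynyl axial): E = 0.48 kcal/mol.
Chair II is the more stable (lower-energy) conformer, and in that chair the ethynyl group is axial.

axial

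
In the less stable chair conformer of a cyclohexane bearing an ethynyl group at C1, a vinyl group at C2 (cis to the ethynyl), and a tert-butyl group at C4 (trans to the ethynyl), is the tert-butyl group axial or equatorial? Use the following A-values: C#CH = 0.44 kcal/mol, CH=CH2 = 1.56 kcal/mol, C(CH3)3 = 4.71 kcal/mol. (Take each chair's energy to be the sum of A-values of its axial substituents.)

Chair I (ethynyl axial, vinyl equatorial, tert-butyl axial): E = 5.15 kcal/mol.
Chair II (ethynyl equatorial, vinyl axial, tert-butyl equatorial): E = 1.56 kcal/mol.
Chair I is the less stable (higher-energy) conformer, and in that chair the tert-butyl group is axial.

axial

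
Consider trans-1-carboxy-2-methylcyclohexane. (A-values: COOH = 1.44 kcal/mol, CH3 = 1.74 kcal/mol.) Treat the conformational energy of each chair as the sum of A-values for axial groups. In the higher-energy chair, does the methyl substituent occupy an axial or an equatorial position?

C1 and C2 have opposite parity, so for the trans isomer the two substituents are e,e in one chair and a,a in the other.
Chair I (carboxyl axial, methyl axial): E = 3.18 kcal/mol.
Chair II (carboxyl equatorial, methyl equatorial): E = 0.00 kcal/mol.
Chair I is the less stable (higher-energy) conformer, and in that chair the methyl group is axial.

axial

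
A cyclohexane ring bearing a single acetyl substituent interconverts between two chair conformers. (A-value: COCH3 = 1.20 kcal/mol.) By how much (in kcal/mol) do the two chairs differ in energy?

1.20 kcal/mol

A monosubstituted cyclohexane has one chair with the acetyl group axial (E = A = 1.20 kcal/mol) and one with it equatorial (E = 0).
ΔE = 1.20 − 0 = 1.20 kcal/mol.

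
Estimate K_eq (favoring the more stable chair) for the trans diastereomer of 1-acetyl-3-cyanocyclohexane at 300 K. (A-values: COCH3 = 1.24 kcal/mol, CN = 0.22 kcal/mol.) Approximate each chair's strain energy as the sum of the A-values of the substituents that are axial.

K ≈ 5.54

C1 and C3 have the same parity, so for the trans isomer the two substituents are one axial and one equatorial in each chair.
Chair I (acetyl axial, cyano equatorial): E = 1.24 kcal/mol; chair II (acetyl equatorial, cyano axial): E = 0.22 kcal/mol.
ΔG = 1.02 kcal/mol between the two chairs.
K = exp(ΔG/RT) with R = 1.987×10⁻³ kcal mol⁻¹ K⁻¹ and T = 300 K gives K ≈ 5.54.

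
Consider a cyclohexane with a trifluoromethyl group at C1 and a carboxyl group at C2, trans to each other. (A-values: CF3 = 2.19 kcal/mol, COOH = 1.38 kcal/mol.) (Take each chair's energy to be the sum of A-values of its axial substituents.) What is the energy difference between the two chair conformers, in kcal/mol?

3.57 kcal/mol

C1 and C2 have opposite parity, so for the trans isomer the two substituents are e,e in one chair and a,a in the other.
Chair I (trifluoromethyl axial, carboxyl axial): E = 3.57 kcal/mol.
Chair II (trifluoromethyl equatorial, carboxyl equatorial): E = 0.00 kcal/mol.
ΔE = 3.57 − 0.00 = 3.57 kcal/mol; chair II is more stable.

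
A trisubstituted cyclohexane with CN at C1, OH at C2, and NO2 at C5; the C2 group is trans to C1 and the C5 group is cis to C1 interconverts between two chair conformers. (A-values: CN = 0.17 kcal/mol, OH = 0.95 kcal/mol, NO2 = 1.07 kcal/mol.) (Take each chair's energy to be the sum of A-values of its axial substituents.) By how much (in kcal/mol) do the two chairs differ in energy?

2.19 kcal/mol

Chair I (cyano axial, hydroxyl axial, nitro axial): E = 2.19 kcal/mol.
Chair II (cyano equatorial, hydroxyl equatorial, nitro equatorial): E = 0.00 kcal/mol.
ΔE = 2.19 − 0.00 = 2.19 kcal/mol; chair II is more stable.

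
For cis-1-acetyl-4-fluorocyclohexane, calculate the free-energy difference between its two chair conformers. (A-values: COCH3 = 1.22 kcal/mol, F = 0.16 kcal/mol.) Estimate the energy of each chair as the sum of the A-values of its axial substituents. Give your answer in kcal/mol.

1.06 kcal/mol

C1 and C4 have opposite parity, so for the cis isomer the two substituents are one axial and one equatorial in each chair.
Chair I (acetyl axial, fluoro equatorial): E = 1.22 kcal/mol.
Chair II (acetyl equatorial, fluoro axial): E = 0.16 kcal/mol.
ΔE = 1.22 − 0.16 = 1.06 kcal/mol; chair II is more stable.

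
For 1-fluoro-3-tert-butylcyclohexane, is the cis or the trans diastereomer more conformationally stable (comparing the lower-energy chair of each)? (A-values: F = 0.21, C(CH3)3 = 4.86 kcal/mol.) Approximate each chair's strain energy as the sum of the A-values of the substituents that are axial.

cis

At 1,3 positions (parity same): cis → (e,e or a,a); trans → (a,e or e,a).
Best chair for cis: E = 0.00 kcal/mol; best chair for trans: E = 0.21 kcal/mol.
The cis isomer is lower by 0.21 kcal/mol.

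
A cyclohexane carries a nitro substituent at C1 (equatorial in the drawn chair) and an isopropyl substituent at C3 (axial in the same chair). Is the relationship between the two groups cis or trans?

trans

C1 and C3 have the same parity, so their axial bonds point in the same direction.
With same-parity carbons, two substituents on the same face are both axial or both equatorial; opposite faces give one of each.
Here the groups are equatorial/axial → opposite face → trans.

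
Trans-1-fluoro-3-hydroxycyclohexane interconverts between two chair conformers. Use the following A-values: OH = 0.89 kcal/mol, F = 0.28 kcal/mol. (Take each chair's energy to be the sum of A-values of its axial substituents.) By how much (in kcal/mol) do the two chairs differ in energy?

0.61 kcal/mol

C1 and C3 have the same parity, so for the trans isomer the two substituents are one axial and one equatorial in each chair.
Chair I (hydroxyl axial, fluoro equatorial): E = 0.89 kcal/mol.
Chair II (hydroxyl equatorial, fluoro axial): E = 0.28 kcal/mol.
ΔE = 0.89 − 0.28 = 0.61 kcal/mol; chair II is more stable.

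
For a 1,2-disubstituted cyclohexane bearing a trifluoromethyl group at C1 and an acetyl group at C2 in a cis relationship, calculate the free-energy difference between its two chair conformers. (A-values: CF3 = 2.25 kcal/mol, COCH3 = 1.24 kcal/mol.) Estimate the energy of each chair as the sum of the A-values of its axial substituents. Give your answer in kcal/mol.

1.01 kcal/mol

C1 and C2 have opposite parity, so for the cis isomer the two substituents are one axial and one equatorial in each chair.
Chair I (trifluoromethyl axial, acetyl equatorial): E = 2.25 kcal/mol.
Chair II (trifluoromethyl equatorial, acetyl axial): E = 1.24 kcal/mol.
ΔE = 2.25 − 1.24 = 1.01 kcal/mol; chair II is more stable.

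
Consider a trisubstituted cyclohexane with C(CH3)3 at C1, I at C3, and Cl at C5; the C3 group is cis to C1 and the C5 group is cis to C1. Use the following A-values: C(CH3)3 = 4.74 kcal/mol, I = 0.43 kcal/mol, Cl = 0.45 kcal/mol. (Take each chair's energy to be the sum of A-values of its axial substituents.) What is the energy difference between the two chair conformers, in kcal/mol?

5.62 kcal/mol

Chair I (tert-butyl axial, iodo axial, chloro axial): E = 5.62 kcal/mol.
Chair II (tert-butyl equatorial, iodo equatorial, chloro equatorial): E = 0.00 kcal/mol.
ΔE = 5.62 − 0.00 = 5.62 kcal/mol; chair II is more stable.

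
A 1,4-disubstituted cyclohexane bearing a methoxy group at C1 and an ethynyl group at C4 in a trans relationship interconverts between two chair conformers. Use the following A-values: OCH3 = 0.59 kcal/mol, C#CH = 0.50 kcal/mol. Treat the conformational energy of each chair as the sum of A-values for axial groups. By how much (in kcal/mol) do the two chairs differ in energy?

1.09 kcal/mol

C1 and C4 have opposite parity, so for the trans isomer the two substituents are e,e in one chair and a,a in the other.
Chair I (methoxy axial, ethynyl axial): E = 1.09 kcal/mol.
Chair II (methoxy equatorial, ethynyl equatorial): E = 0.00 kcal/mol.
ΔE = 1.09 − 0.00 = 1.09 kcal/mol; chair II is more stable.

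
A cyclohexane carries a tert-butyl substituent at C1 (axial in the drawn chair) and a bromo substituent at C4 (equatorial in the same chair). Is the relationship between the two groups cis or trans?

C1 and C4 have opposite parity, so their axial bonds point in opposite directions.
With opposite-parity carbons, two substituents on the same face are one axial and one equatorial; opposite faces give both axial or both equatorial.
Here the groups are axial/equatorial → same face → cis.

cis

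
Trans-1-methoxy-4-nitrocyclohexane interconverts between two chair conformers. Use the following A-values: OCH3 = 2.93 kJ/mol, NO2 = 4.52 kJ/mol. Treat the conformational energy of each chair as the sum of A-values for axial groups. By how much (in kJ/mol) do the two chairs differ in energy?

C1 and C4 have opposite parity, so for the trans isomer the two substituents are e,e in one chair and a,a in the other.
Chair I (methoxy axial, nitro axial): E = 7.45 kJ/mol.
Chair II (methoxy equatorial, nitro equatorial): E = 0.00 kJ/mol.
ΔE = 7.45 − 0.00 = 7.45 kJ/mol; chair II is more stable.

7.45 kJ/mol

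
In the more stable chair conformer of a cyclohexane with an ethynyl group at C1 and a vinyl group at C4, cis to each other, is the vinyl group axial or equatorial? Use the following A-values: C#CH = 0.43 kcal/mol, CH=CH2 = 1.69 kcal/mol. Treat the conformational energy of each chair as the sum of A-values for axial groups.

equatorial

C1 and C4 have opposite parity, so for the cis isomer the two substituents are one axial and one equatorial in each chair.
Chair I (ethynyl axial, vinyl equatorial): E = 0.43 kcal/mol.
Chair II (ethynyl equatorial, vinyl axial): E = 1.69 kcal/mol.
Chair I is the more stable (lower-energy) conformer, and in that chair the vinyl group is equatorial.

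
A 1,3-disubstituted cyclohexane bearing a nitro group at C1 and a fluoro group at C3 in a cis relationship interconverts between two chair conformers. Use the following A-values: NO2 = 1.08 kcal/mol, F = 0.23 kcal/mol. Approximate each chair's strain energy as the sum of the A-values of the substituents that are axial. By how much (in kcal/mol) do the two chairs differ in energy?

C1 and C3 have the same parity, so for the cis isomer the two substituents are e,e in one chair and a,a in the other.
Chair I (nitro axial, fluoro axial): E = 1.31 kcal/mol.
Chair II (nitro equatorial, fluoro equatorial): E = 0.00 kcal/mol.
ΔE = 1.31 − 0.00 = 1.31 kcal/mol; chair II is more stable.

1.31 kcal/mol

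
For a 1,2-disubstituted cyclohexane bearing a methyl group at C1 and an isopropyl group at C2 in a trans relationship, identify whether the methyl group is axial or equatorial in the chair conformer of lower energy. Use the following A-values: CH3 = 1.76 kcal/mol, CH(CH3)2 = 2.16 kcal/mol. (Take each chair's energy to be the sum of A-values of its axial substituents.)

C1 and C2 have opposite parity, so for the trans isomer the two substituents are e,e in one chair and a,a in the other.
Chair I (methyl axial, isopropyl axial): E = 3.92 kcal/mol.
Chair II (methyl equatorial, isopropyl equatorial): E = 0.00 kcal/mol.
Chair II is the more stable (lower-energy) conformer, and in that chair the methyl group is equatorial.

equatorial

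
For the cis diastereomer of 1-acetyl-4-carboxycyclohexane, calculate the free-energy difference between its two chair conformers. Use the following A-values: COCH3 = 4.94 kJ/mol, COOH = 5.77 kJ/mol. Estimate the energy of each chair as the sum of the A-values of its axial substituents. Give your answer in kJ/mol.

0.83 kJ/mol

C1 and C4 have opposite parity, so for the cis isomer the two substituents are one axial and one equatorial in each chair.
Chair I (acetyl axial, carboxyl equatorial): E = 4.94 kJ/mol.
Chair II (acetyl equatorial, carboxyl axial): E = 5.77 kJ/mol.
ΔE = 5.77 − 4.94 = 0.83 kJ/mol; chair I is more stable.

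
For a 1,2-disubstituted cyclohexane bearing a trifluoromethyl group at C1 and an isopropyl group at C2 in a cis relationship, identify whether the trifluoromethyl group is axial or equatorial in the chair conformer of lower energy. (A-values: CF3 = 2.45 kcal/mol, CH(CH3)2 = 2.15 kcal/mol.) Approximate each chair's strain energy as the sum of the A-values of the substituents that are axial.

C1 and C2 have opposite parity, so for the cis isomer the two substituents are one axial and one equatorial in each chair.
Chair I (trifluoromethyl axial, isopropyl equatorial): E = 2.45 kcal/mol.
Chair II (trifluoromethyl equatorial, isopropyl axial): E = 2.15 kcal/mol.
Chair II is the more stable (lower-energy) conformer, and in that chair the trifluoromethyl group is equatorial.

equatorial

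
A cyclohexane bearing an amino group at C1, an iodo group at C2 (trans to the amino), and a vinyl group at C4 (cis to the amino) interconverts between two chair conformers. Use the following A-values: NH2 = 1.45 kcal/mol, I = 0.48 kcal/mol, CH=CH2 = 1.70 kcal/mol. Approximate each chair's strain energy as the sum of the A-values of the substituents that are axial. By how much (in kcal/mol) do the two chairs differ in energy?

Chair I (amino axial, iodo axial, vinyl equatorial): E = 1.93 kcal/mol.
Chair II (amino equatorial, iodo equatorial, vinyl axial): E = 1.70 kcal/mol.
ΔE = 1.93 − 1.70 = 0.23 kcal/mol; chair II is more stable.

0.23 kcal/mol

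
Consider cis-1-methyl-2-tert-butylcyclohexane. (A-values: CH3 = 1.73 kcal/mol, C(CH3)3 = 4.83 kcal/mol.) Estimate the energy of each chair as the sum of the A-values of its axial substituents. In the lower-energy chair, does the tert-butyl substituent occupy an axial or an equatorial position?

C1 and C2 have opposite parity, so for the cis isomer the two substituents are one axial and one equatorial in each chair.
Chair I (methyl axial, tert-butyl equatorial): E = 1.73 kcal/mol.
Chair II (methyl equatorial, tert-butyl axial): E = 4.83 kcal/mol.
Chair I is the more stable (lower-energy) conformer, and in that chair the tert-butyl group is equatorial.

equatorial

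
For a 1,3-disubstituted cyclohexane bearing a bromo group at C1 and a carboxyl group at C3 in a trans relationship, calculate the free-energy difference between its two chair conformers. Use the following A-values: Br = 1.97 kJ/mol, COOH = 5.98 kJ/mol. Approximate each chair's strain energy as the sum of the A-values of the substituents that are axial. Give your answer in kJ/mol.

C1 and C3 have the same parity, so for the trans isomer the two substituents are one axial and one equatorial in each chair.
Chair I (bromo axial, carboxyl equatorial): E = 1.97 kJ/mol.
Chair II (bromo equatorial, carboxyl axial): E = 5.98 kJ/mol.
ΔE = 5.98 − 1.97 = 4.01 kJ/mol; chair I is more stable.

4.01 kJ/mol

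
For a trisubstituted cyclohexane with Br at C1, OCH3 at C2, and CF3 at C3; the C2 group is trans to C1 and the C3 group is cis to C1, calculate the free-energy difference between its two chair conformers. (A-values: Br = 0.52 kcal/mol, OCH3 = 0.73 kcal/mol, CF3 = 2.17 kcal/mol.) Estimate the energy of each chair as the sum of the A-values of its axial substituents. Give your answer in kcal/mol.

Chair I (bromo axial, methoxy axial, trifluoromethyl axial): E = 3.42 kcal/mol.
Chair II (bromo equatorial, methoxy equatorial, trifluoromethyl equatorial): E = 0.00 kcal/mol.
ΔE = 3.42 − 0.00 = 3.42 kcal/mol; chair II is more stable.

3.42 kcal/mol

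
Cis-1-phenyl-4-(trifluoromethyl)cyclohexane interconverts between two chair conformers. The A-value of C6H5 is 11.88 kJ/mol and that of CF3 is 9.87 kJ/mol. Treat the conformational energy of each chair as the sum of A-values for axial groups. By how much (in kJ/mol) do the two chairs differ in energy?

2.01 kJ/mol

C1 and C4 have opposite parity, so for the cis isomer the two substituents are one axial and one equatorial in each chair.
Chair I (phenyl axial, trifluoromethyl equatorial): E = 11.88 kJ/mol.
Chair II (phenyl equatorial, trifluoromethyl axial): E = 9.87 kJ/mol.
ΔE = 11.88 − 9.87 = 2.01 kJ/mol; chair II is more stable.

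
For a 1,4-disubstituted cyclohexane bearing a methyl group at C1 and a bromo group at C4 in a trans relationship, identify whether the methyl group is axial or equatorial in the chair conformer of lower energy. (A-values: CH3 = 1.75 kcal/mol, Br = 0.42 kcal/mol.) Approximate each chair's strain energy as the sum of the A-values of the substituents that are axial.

equatorial

C1 and C4 have opposite parity, so for the trans isomer the two substituents are e,e in one chair and a,a in the other.
Chair I (methyl axial, bromo axial): E = 2.17 kcal/mol.
Chair II (methyl equatorial, bromo equatorial): E = 0.00 kcal/mol.
Chair II is the more stable (lower-energy) conformer, and in that chair the methyl group is equatorial.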